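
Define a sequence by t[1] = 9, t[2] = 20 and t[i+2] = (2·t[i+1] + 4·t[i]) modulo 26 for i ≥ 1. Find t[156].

8

Computing terms: t[1] = 9,  t[2] = 20,  t[3] = 24,  t[4] = 24,  t[5] = 14,  t[6] = 20,  t[7] = 18,  t[8] = 12,  t[9] = 18,  t[10] = 6,  t[11] = 6,  t[12] = 10,  t[13] = 18,  t[14] = 24,  t[15] = 16,  t[16] = 24,  t[17] = 8,  t[18] = 8,  t[19] = 22,  t[20] = 24,  t[21] = 6,  t[22] = 4,  t[23] = 6,  t[24] = 2,  t[25] = 2,  t[26] = 12,  t[27] = 6,  t[28] = 8,  t[29] = 14,  t[30] = 8,  t[31] = 20,  t[32] = 20,  t[33] = 16,  t[34] = 8,  t[35] = 2,  t[36] = 10,  t[37] = 2,  t[38] = 18,  t[39] = 18,  t[40] = 4,  t[41] = 2,  t[42] = 20,  t[43] = 22,  t[44] = 20,  t[45] = 24.
Since (t[44], t[45]) = (t[2], t[3]) = (20, 24) (two consecutive terms determine the rest), the sequence is eventually periodic: after a pre-period of length 1 it cycles with period 42.
For i ≥ 2, t[i] depends only on (i - 2) mod 42. (156 - 2) mod 42 = 28, so t[156] = t[30] = 8.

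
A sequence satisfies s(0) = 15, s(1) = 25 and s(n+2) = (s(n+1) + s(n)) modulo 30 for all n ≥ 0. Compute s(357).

5

We have s(0) = 15; s(1) = 25; s(2) = 10; s(3) = 5; s(4) = 15; s(5) = 20; s(6) = 5; s(7) = 25; s(8) = 0; s(9) = 25; s(10) = 25; s(11) = 20; s(12) = 15; s(13) = 5; s(14) = 20; s(15) = 25; s(16) = 15; s(17) = 10; s(18) = 25; s(19) = 5; s(20) = 0; s(21) = 5; s(22) = 5; s(23) = 10; s(24) = 15; s(25) = 25.
Since (s(24), s(25)) = (s(0), s(1)) = (15, 25) (two consecutive terms determine the rest), the sequence is periodic with period 24.
So s(357) = s(0 + ((357-0) mod 24)) = s(21) = 5.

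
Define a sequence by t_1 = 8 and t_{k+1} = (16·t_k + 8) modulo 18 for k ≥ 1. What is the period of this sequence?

We have t_1 = 8; t_2 = 10; t_3 = 6; t_4 = 14; t_5 = 16; t_6 = 12; t_7 = 2; t_8 = 4; t_9 = 0; t_{10} = 8.
The sequence repeats with period 9.

9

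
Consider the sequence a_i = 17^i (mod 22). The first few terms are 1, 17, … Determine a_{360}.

We have a_0 = 1; a_1 = 17; a_2 = 3; a_3 = 7; a_4 = 9; a_5 = 21; a_6 = 5; a_7 = 19; a_8 = 15; a_9 = 13; a_{10} = 1.
Since a_{10} = a_0 = 1, the sequence is periodic with period 10.
(360 - 0) mod 10 = 0, so a_{360} = a_0 = 1.

1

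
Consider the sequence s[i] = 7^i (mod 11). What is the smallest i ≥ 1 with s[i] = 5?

2

Listing terms: s[0] = 1,  s[1] = 7,  s[2] = 5,  s[3] = 2,  s[4] = 3,  s[5] = 10,  s[6] = 4,  s[7] = 6,  s[8] = 9,  s[9] = 8,  s[10] = 1.
Since s[10] = s[0] = 1, the sequence is periodic with period 10.
The value 5 first appears (with i ≥ 1) at s[2].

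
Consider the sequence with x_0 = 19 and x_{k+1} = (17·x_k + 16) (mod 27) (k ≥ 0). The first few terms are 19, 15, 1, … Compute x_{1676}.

x_0 = 19,  x_1 = 15,  x_2 = 1,  x_3 = 6,  x_4 = 10,  x_5 = 24,  x_6 = 19.
Since x_6 = x_0 = 19, the sequence is periodic with period 6.
(1676 - 0) mod 6 = 2, so x_{1676} = x_2 = 1.

1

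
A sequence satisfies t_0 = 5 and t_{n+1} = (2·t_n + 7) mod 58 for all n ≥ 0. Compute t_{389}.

Computing terms: t_0 = 5,  t_1 = 17,  t_2 = 41,  t_3 = 31,  t_4 = 11,  t_5 = 29,  t_6 = 7,  t_7 = 21,  t_8 = 49,  t_9 = 47,  t_{10} = 43,  t_{11} = 35,  t_{12} = 19,  t_{13} = 45,  t_{14} = 39,  t_{15} = 27,  t_{16} = 3,  t_{17} = 13,  t_{18} = 33,  t_{19} = 15,  t_{20} = 37,  t_{21} = 23,  t_{22} = 53,  t_{23} = 55,  t_{24} = 1,  t_{25} = 9,  t_{26} = 25,  t_{27} = 57,  t_{28} = 5.
The sequence repeats with period 28.
So t_{389} = t_{0 + ((389-0) mod 28)} = t_{25} = 9.

9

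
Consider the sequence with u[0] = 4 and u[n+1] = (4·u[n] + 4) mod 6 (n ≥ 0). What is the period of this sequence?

3

Listing terms: u[0] = 4,  u[1] = 2,  u[2] = 0,  u[3] = 4.
The sequence repeats with period 3.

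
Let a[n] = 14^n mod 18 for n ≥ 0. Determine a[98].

Listing terms: a[0] = 1,  a[1] = 14,  a[2] = 16,  a[3] = 8,  a[4] = 4,  a[5] = 2,  a[6] = 10,  a[7] = 14.
Since a[7] = a[1] = 14, the sequence is eventually periodic: after a pre-period of length 1 it cycles with period 6.
For n ≥ 1, a[n] depends only on (n - 1) mod 6. (98 - 1) mod 6 = 1, so a[98] = a[2] = 16.

16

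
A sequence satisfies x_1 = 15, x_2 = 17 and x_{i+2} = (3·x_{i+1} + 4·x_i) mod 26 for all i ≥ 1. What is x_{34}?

x_1 = 15; x_2 = 17; x_3 = 7; x_4 = 11; x_5 = 9; x_6 = 19; x_7 = 15; x_8 = 17.
Since (x_7, x_8) = (x_1, x_2) = (15, 17) (two consecutive terms determine the rest), the sequence is periodic with period 6.
So x_{34} = x_{1 + ((34-1) mod 6)} = x_4 = 11.

11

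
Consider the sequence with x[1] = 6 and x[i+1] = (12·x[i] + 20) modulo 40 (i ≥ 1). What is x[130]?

x[1] = 6, x[2] = 12, x[3] = 4, x[4] = 28, x[5] = 36, x[6] = 12.
Since x[6] = x[2] = 12, the sequence is eventually periodic: after a pre-period of length 1 it cycles with period 4.
For i ≥ 2, x[i] depends only on (i - 2) mod 4. (130 - 2) mod 4 = 0, so x[130] = x[2] = 12.

12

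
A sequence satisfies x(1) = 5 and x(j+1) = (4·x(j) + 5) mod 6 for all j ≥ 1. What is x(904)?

x(1) = 5,  x(2) = 1,  x(3) = 3,  x(4) = 5.
Since x(4) = x(1) = 5, the sequence is periodic with period 3.
So x(904) = x(1 + ((904-1) mod 3)) = x(1) = 5.

5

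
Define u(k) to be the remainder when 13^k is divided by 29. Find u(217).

28

Computing terms: u(1) = 13,  u(2) = 24,  u(3) = 22,  u(4) = 25,  u(5) = 6,  u(6) = 20,  u(7) = 28,  u(8) = 16,  u(9) = 5,  u(10) = 7,  u(11) = 4,  u(12) = 23,  u(13) = 9,  u(14) = 1,  u(15) = 13.
The sequence repeats with period 14.
(217 - 1) mod 14 = 6, so u(217) = u(7) = 28.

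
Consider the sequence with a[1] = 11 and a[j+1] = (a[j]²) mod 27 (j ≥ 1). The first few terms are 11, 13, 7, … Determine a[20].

a[1] = 11,  a[2] = 13,  a[3] = 7,  a[4] = 22,  a[5] = 25,  a[6] = 4,  a[7] = 16,  a[8] = 13.
Since a[8] = a[2] = 13, the sequence is eventually periodic: after a pre-period of length 1 it cycles with period 6.
For j ≥ 2, a[j] depends only on (j - 2) mod 6. (20 - 2) mod 6 = 0, so a[20] = a[2] = 13.

13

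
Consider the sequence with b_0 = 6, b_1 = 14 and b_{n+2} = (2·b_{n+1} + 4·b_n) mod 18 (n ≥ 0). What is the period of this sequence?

Listing terms: b_0 = 6, b_1 = 14, b_2 = 16, b_3 = 16, b_4 = 6, b_5 = 4, b_6 = 14, b_7 = 8, b_8 = 0, b_9 = 14, b_{10} = 10, b_{11} = 4, b_{12} = 12, b_{13} = 4, b_{14} = 2, b_{15} = 2, b_{16} = 12, b_{17} = 14, b_{18} = 4, b_{19} = 10, b_{20} = 0, b_{21} = 4, b_{22} = 8, b_{23} = 14, b_{24} = 6, b_{25} = 14.
Since (b_{24}, b_{25}) = (b_0, b_1) = (6, 14) (two consecutive terms determine the rest), the sequence is periodic with period 24.

24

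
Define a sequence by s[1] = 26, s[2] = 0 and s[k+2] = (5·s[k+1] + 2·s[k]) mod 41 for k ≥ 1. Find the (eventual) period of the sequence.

Computing terms: s[1] = 26,  s[2] = 0,  s[3] = 11,  s[4] = 14,  s[5] = 10,  s[6] = 37,  s[7] = 0,  s[8] = 33,  s[9] = 1,  s[10] = 30,  s[11] = 29,  s[12] = 0,  s[13] = 17,  s[14] = 3,  s[15] = 8,  s[16] = 5,  s[17] = 0,  s[18] = 10,  s[19] = 9,  s[20] = 24,  s[21] = 15,  s[22] = 0,  s[23] = 30,  s[24] = 27,  s[25] = 31,  s[26] = 4,  s[27] = 0,  s[28] = 8,  s[29] = 40,  s[30] = 11,  s[31] = 12,  s[32] = 0,  s[33] = 24,  s[34] = 38,  s[35] = 33,  s[36] = 36,  s[37] = 0,  s[38] = 31,  s[39] = 32,  s[40] = 17,  s[41] = 26,  s[42] = 0.
Since (s[41], s[42]) = (s[1], s[2]) = (26, 0) (two consecutive terms determine the rest), the sequence is periodic with period 40.

40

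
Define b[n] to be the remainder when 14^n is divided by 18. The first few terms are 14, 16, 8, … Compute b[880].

4

Listing terms: b[1] = 14,  b[2] = 16,  b[3] = 8,  b[4] = 4,  b[5] = 2,  b[6] = 10,  b[7] = 14.
Since b[7] = b[1] = 14, the sequence is periodic with period 6.
So b[880] = b[1 + ((880-1) mod 6)] = b[4] = 4.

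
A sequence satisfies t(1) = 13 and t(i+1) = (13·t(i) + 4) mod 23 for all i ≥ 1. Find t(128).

Listing terms: t(1) = 13,  t(2) = 12,  t(3) = 22,  t(4) = 14,  t(5) = 2,  t(6) = 7,  t(7) = 3,  t(8) = 20,  t(9) = 11,  t(10) = 9,  t(11) = 6,  t(12) = 13.
Since t(12) = t(1) = 13, the sequence is periodic with period 11.
So t(128) = t(1 + ((128-1) mod 11)) = t(7) = 3.

3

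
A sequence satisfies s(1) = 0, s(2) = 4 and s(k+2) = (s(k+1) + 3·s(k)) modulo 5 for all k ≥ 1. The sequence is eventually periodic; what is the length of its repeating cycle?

s(1) = 0,  s(2) = 4,  s(3) = 4,  s(4) = 1,  s(5) = 3,  s(6) = 1,  s(7) = 0,  s(8) = 3,  s(9) = 3,  s(10) = 2,  s(11) = 1,  s(12) = 2,  s(13) = 0,  s(14) = 1,  s(15) = 1,  s(16) = 4,  s(17) = 2,  s(18) = 4,  s(19) = 0,  s(20) = 2,  s(21) = 2,  s(22) = 3,  s(23) = 4,  s(24) = 3,  s(25) = 0,  s(26) = 4.
Since (s(25), s(26)) = (s(1), s(2)) = (0, 4) (two consecutive terms determine the rest), the sequence is periodic with period 24.

24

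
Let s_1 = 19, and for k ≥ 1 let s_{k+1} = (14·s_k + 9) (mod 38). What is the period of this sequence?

18

We have s_1 = 19, s_2 = 9, s_3 = 21, s_4 = 37, s_5 = 33, s_6 = 15, s_7 = 29, s_8 = 35, s_9 = 5, s_{10} = 3, s_{11} = 13, s_{12} = 1, s_{13} = 23, s_{14} = 27, s_{15} = 7, s_{16} = 31, s_{17} = 25, s_{18} = 17, s_{19} = 19.
Since s_{19} = s_1 = 19, the sequence is periodic with period 18.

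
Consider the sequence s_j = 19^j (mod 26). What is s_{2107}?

7

Computing terms: s_0 = 1; s_1 = 19; s_2 = 23; s_3 = 21; s_4 = 9; s_5 = 15; s_6 = 25; s_7 = 7; s_8 = 3; s_9 = 5; s_{10} = 17; s_{11} = 11; s_{12} = 1.
The sequence repeats with period 12.
So s_{2107} = s_{0 + ((2107-0) mod 12)} = s_7 = 7.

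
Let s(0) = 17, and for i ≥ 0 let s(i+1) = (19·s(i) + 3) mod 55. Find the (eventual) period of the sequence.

10

We have s(0) = 17,  s(1) = 51,  s(2) = 37,  s(3) = 46,  s(4) = 52,  s(5) = 1,  s(6) = 22,  s(7) = 36,  s(8) = 27,  s(9) = 21,  s(10) = 17.
Since s(10) = s(0) = 17, the sequence is periodic with period 10.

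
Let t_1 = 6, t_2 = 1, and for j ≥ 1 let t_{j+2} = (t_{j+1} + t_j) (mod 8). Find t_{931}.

Computing terms: t_1 = 6; t_2 = 1; t_3 = 7; t_4 = 0; t_5 = 7; t_6 = 7; t_7 = 6; t_8 = 5; t_9 = 3; t_{10} = 0; t_{11} = 3; t_{12} = 3; t_{13} = 6; t_{14} = 1.
The sequence repeats with period 12.
(931 - 1) mod 12 = 6, so t_{931} = t_7 = 6.

6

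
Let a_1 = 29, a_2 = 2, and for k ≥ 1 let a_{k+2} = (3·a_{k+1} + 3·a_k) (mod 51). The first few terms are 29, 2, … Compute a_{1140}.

30

Listing terms: a_1 = 29,  a_2 = 2,  a_3 = 42,  a_4 = 30,  a_5 = 12,  a_6 = 24,  a_7 = 6,  a_8 = 39,  a_9 = 33,  a_{10} = 12,  a_{11} = 33,  a_{12} = 33,  a_{13} = 45,  a_{14} = 30,  a_{15} = 21,  a_{16} = 0,  a_{17} = 12,  a_{18} = 36,  a_{19} = 42,  a_{20} = 30.
Since (a_{19}, a_{20}) = (a_3, a_4) = (42, 30) (two consecutive terms determine the rest), the sequence is eventually periodic: after a pre-period of length 2 it cycles with period 16.
For k ≥ 3, a_k depends only on (k - 3) mod 16. (1140 - 3) mod 16 = 1, so a_{1140} = a_4 = 30.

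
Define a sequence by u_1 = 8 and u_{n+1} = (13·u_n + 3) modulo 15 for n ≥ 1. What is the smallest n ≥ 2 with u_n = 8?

5

We have u_1 = 8,  u_2 = 2,  u_3 = 14,  u_4 = 5,  u_5 = 8.
Since u_5 = u_1 = 8, the sequence is periodic with period 4.
The value 8 next appears (with n ≥ 2) at u_5.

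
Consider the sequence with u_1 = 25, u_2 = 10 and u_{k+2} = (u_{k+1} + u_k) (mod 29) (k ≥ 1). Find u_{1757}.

2

Computing terms: u_1 = 25; u_2 = 10; u_3 = 6; u_4 = 16; u_5 = 22; u_6 = 9; u_7 = 2; u_8 = 11; u_9 = 13; u_{10} = 24; u_{11} = 8; u_{12} = 3; u_{13} = 11; u_{14} = 14; u_{15} = 25; u_{16} = 10.
Since (u_{15}, u_{16}) = (u_1, u_2) = (25, 10) (two consecutive terms determine the rest), the sequence is periodic with period 14.
(1757 - 1) mod 14 = 6, so u_{1757} = u_7 = 2.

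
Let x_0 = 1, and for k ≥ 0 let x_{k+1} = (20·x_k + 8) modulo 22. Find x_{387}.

18

Listing terms: x_0 = 1, x_1 = 6, x_2 = 18, x_3 = 16, x_4 = 20, x_5 = 12, x_6 = 6.
Since x_6 = x_1 = 6, the sequence is eventually periodic: after a pre-period of length 1 it cycles with period 5.
For k ≥ 1, x_k depends only on (k - 1) mod 5. (387 - 1) mod 5 = 1, so x_{387} = x_2 = 18.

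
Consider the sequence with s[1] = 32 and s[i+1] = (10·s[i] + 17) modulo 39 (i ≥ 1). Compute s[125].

Computing terms: s[1] = 32,  s[2] = 25,  s[3] = 33,  s[4] = 35,  s[5] = 16,  s[6] = 21,  s[7] = 32.
Since s[7] = s[1] = 32, the sequence is periodic with period 6.
So s[125] = s[1 + ((125-1) mod 6)] = s[5] = 16.

16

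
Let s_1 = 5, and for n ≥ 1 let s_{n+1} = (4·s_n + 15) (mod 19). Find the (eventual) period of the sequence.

s_1 = 5,  s_2 = 16,  s_3 = 3,  s_4 = 8,  s_5 = 9,  s_6 = 13,  s_7 = 10,  s_8 = 17,  s_9 = 7,  s_{10} = 5.
The sequence repeats with period 9.

9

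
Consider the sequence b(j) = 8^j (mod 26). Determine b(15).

We have b(1) = 8,  b(2) = 12,  b(3) = 18,  b(4) = 14,  b(5) = 8.
The sequence repeats with period 4.
So b(15) = b(1 + ((15-1) mod 4)) = b(3) = 18.

18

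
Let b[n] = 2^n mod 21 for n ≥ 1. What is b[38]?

b[1] = 2,  b[2] = 4,  b[3] = 8,  b[4] = 16,  b[5] = 11,  b[6] = 1,  b[7] = 2.
Since b[7] = b[1] = 2, the sequence is periodic with period 6.
(38 - 1) mod 6 = 1, so b[38] = b[2] = 4.

4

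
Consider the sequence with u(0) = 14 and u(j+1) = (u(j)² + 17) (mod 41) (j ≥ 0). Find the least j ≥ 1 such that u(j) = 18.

3

Computing terms: u(0) = 14,  u(1) = 8,  u(2) = 40,  u(3) = 18,  u(4) = 13,  u(5) = 22,  u(6) = 9,  u(7) = 16,  u(8) = 27,  u(9) = 8.
Since u(9) = u(1) = 8, the sequence is eventually periodic: after a pre-period of length 1 it cycles with period 8.
The value 18 first appears (with j ≥ 1) at u(3).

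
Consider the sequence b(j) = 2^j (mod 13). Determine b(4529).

Listing terms: b(0) = 1,  b(1) = 2,  b(2) = 4,  b(3) = 8,  b(4) = 3,  b(5) = 6,  b(6) = 12,  b(7) = 11,  b(8) = 9,  b(9) = 5,  b(10) = 10,  b(11) = 7,  b(12) = 1.
The sequence repeats with period 12.
(4529 - 0) mod 12 = 5, so b(4529) = b(5) = 6.

6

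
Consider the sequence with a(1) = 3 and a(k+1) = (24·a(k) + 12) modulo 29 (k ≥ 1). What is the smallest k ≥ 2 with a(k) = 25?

Listing terms: a(1) = 3; a(2) = 26; a(3) = 27; a(4) = 22; a(5) = 18; a(6) = 9; a(7) = 25; a(8) = 3.
The sequence repeats with period 7.
The value 25 first appears (with k ≥ 2) at a(7).

7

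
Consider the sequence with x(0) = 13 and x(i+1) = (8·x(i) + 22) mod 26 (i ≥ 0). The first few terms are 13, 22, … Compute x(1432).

0

We have x(0) = 13; x(1) = 22; x(2) = 16; x(3) = 20; x(4) = 0; x(5) = 22.
Since x(5) = x(1) = 22, the sequence is eventually periodic: after a pre-period of length 1 it cycles with period 4.
For i ≥ 1, x(i) depends only on (i - 1) mod 4. (1432 - 1) mod 4 = 3, so x(1432) = x(4) = 0.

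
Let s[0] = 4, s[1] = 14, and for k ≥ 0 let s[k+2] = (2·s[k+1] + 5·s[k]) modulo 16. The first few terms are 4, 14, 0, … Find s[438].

8

Computing terms: s[0] = 4,  s[1] = 14,  s[2] = 0,  s[3] = 6,  s[4] = 12,  s[5] = 6,  s[6] = 8,  s[7] = 14,  s[8] = 4,  s[9] = 14.
The sequence repeats with period 8.
(438 - 0) mod 8 = 6, so s[438] = s[6] = 8.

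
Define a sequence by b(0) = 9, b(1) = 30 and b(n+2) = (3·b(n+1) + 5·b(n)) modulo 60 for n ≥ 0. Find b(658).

0

We have b(0) = 9, b(1) = 30, b(2) = 15, b(3) = 15, b(4) = 0, b(5) = 15, b(6) = 45, b(7) = 30, b(8) = 15.
Since (b(7), b(8)) = (b(1), b(2)) = (30, 15) (two consecutive terms determine the rest), the sequence is eventually periodic: after a pre-period of length 1 it cycles with period 6.
For n ≥ 1, b(n) depends only on (n - 1) mod 6. (658 - 1) mod 6 = 3, so b(658) = b(4) = 0.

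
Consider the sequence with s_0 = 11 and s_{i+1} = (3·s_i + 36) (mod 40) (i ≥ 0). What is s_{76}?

11

We have s_0 = 11,  s_1 = 29,  s_2 = 3,  s_3 = 5,  s_4 = 11.
The sequence repeats with period 4.
So s_{76} = s_{0 + ((76-0) mod 4)} = s_0 = 11.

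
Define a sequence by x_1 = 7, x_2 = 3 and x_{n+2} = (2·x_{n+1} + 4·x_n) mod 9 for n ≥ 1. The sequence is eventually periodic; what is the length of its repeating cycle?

Listing terms: x_1 = 7, x_2 = 3, x_3 = 7, x_4 = 8, x_5 = 8, x_6 = 3, x_7 = 2, x_8 = 7, x_9 = 4, x_{10} = 0, x_{11} = 7, x_{12} = 5, x_{13} = 2, x_{14} = 6, x_{15} = 2, x_{16} = 1, x_{17} = 1, x_{18} = 6, x_{19} = 7, x_{20} = 2, x_{21} = 5, x_{22} = 0, x_{23} = 2, x_{24} = 4, x_{25} = 7, x_{26} = 3.
Since (x_{25}, x_{26}) = (x_1, x_2) = (7, 3) (two consecutive terms determine the rest), the sequence is periodic with period 24.

24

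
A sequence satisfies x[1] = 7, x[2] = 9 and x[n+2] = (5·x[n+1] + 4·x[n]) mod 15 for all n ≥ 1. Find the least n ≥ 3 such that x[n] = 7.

9

x[1] = 7,  x[2] = 9,  x[3] = 13,  x[4] = 11,  x[5] = 2,  x[6] = 9,  x[7] = 8,  x[8] = 1,  x[9] = 7,  x[10] = 9.
The sequence repeats with period 8.
The value 7 next appears (with n ≥ 3) at x[9].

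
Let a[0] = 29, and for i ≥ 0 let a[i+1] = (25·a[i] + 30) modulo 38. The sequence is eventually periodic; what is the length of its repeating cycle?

9

a[0] = 29, a[1] = 33, a[2] = 19, a[3] = 11, a[4] = 1, a[5] = 17, a[6] = 37, a[7] = 5, a[8] = 3, a[9] = 29.
Since a[9] = a[0] = 29, the sequence is periodic with period 9.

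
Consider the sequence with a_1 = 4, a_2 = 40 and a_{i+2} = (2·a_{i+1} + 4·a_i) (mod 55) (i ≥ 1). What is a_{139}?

52

a_1 = 4, a_2 = 40, a_3 = 41, a_4 = 22, a_5 = 43, a_6 = 9, a_7 = 25, a_8 = 31, a_9 = 52, a_{10} = 8, a_{11} = 4, a_{12} = 40.
Since (a_{11}, a_{12}) = (a_1, a_2) = (4, 40) (two consecutive terms determine the rest), the sequence is periodic with period 10.
(139 - 1) mod 10 = 8, so a_{139} = a_9 = 52.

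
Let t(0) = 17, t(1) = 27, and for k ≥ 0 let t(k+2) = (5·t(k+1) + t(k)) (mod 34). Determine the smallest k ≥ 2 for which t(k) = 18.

Listing terms: t(0) = 17,  t(1) = 27,  t(2) = 16,  t(3) = 5,  t(4) = 7,  t(5) = 6,  t(6) = 3,  t(7) = 21,  t(8) = 6,  t(9) = 17,  t(10) = 23,  t(11) = 30,  t(12) = 3,  t(13) = 11,  t(14) = 24,  t(15) = 29,  t(16) = 33,  t(17) = 24,  t(18) = 17,  t(19) = 7,  t(20) = 18,  t(21) = 29,  t(22) = 27,  t(23) = 28,  t(24) = 31,  t(25) = 13,  t(26) = 28,  t(27) = 17,  t(28) = 11,  t(29) = 4,  t(30) = 31,  t(31) = 23,  t(32) = 10,  t(33) = 5,  t(34) = 1,  t(35) = 10,  t(36) = 17,  t(37) = 27.
Since (t(36), t(37)) = (t(0), t(1)) = (17, 27) (two consecutive terms determine the rest), the sequence is periodic with period 36.
The value 18 first appears (with k ≥ 2) at t(20).

20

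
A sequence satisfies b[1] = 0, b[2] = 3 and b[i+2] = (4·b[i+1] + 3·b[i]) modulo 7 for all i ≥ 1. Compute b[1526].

4

We have b[1] = 0,  b[2] = 3,  b[3] = 5,  b[4] = 1,  b[5] = 5,  b[6] = 2,  b[7] = 2,  b[8] = 0,  b[9] = 6,  b[10] = 3,  b[11] = 2,  b[12] = 3,  b[13] = 4,  b[14] = 4,  b[15] = 0,  b[16] = 5,  b[17] = 6,  b[18] = 4,  b[19] = 6,  b[20] = 1,  b[21] = 1,  b[22] = 0,  b[23] = 3.
Since (b[22], b[23]) = (b[1], b[2]) = (0, 3) (two consecutive terms determine the rest), the sequence is periodic with period 21.
(1526 - 1) mod 21 = 13, so b[1526] = b[14] = 4.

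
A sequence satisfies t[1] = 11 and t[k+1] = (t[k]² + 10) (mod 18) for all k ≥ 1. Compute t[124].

Listing terms: t[1] = 11,  t[2] = 5,  t[3] = 17,  t[4] = 11.
Since t[4] = t[1] = 11, the sequence is periodic with period 3.
So t[124] = t[1 + ((124-1) mod 3)] = t[1] = 11.

11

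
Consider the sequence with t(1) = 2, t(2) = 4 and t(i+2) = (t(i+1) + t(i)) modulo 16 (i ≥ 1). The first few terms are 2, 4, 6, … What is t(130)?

2

Computing terms: t(1) = 2; t(2) = 4; t(3) = 6; t(4) = 10; t(5) = 0; t(6) = 10; t(7) = 10; t(8) = 4; t(9) = 14; t(10) = 2; t(11) = 0; t(12) = 2; t(13) = 2; t(14) = 4.
The sequence repeats with period 12.
So t(130) = t(1 + ((130-1) mod 12)) = t(10) = 2.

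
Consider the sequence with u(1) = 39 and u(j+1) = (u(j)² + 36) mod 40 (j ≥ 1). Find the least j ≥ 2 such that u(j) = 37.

Listing terms: u(1) = 39, u(2) = 37, u(3) = 5, u(4) = 21, u(5) = 37.
Since u(5) = u(2) = 37, the sequence is eventually periodic: after a pre-period of length 1 it cycles with period 3.
The value 37 first appears (with j ≥ 2) at u(2).

2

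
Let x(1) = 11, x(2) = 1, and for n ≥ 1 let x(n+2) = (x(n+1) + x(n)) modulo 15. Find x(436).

Listing terms: x(1) = 11, x(2) = 1, x(3) = 12, x(4) = 13, x(5) = 10, x(6) = 8, x(7) = 3, x(8) = 11, x(9) = 14, x(10) = 10, x(11) = 9, x(12) = 4, x(13) = 13, x(14) = 2, x(15) = 0, x(16) = 2, x(17) = 2, x(18) = 4, x(19) = 6, x(20) = 10, x(21) = 1, x(22) = 11, x(23) = 12, x(24) = 8, x(25) = 5, x(26) = 13, x(27) = 3, x(28) = 1, x(29) = 4, x(30) = 5, x(31) = 9, x(32) = 14, x(33) = 8, x(34) = 7, x(35) = 0, x(36) = 7, x(37) = 7, x(38) = 14, x(39) = 6, x(40) = 5, x(41) = 11, x(42) = 1.
The sequence repeats with period 40.
(436 - 1) mod 40 = 35, so x(436) = x(36) = 7.

7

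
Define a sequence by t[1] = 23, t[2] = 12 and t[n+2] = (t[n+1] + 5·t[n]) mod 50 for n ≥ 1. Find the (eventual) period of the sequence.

Computing terms: t[1] = 23, t[2] = 12, t[3] = 27, t[4] = 37, t[5] = 22, t[6] = 7, t[7] = 17, t[8] = 2, t[9] = 37, t[10] = 47, t[11] = 32, t[12] = 17, t[13] = 27, t[14] = 12, t[15] = 47, t[16] = 7, t[17] = 42, t[18] = 27, t[19] = 37.
Since (t[18], t[19]) = (t[3], t[4]) = (27, 37) (two consecutive terms determine the rest), the sequence is eventually periodic: after a pre-period of length 2 it cycles with period 15.

15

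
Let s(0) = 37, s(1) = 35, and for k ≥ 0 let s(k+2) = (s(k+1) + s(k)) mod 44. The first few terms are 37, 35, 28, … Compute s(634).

Listing terms: s(0) = 37,  s(1) = 35,  s(2) = 28,  s(3) = 19,  s(4) = 3,  s(5) = 22,  s(6) = 25,  s(7) = 3,  s(8) = 28,  s(9) = 31,  s(10) = 15,  s(11) = 2,  s(12) = 17,  s(13) = 19,  s(14) = 36,  s(15) = 11,  s(16) = 3,  s(17) = 14,  s(18) = 17,  s(19) = 31,  s(20) = 4,  s(21) = 35,  s(22) = 39,  s(23) = 30,  s(24) = 25,  s(25) = 11,  s(26) = 36,  s(27) = 3,  s(28) = 39,  s(29) = 42,  s(30) = 37,  s(31) = 35.
Since (s(30), s(31)) = (s(0), s(1)) = (37, 35) (two consecutive terms determine the rest), the sequence is periodic with period 30.
So s(634) = s(0 + ((634-0) mod 30)) = s(4) = 3.

3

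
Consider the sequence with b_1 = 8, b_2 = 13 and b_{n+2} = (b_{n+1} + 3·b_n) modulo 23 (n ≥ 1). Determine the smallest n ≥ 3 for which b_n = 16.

We have b_1 = 8, b_2 = 13, b_3 = 14, b_4 = 7, b_5 = 3, b_6 = 1, b_7 = 10, b_8 = 13, b_9 = 20, b_{10} = 13, b_{11} = 4, b_{12} = 20, b_{13} = 9, b_{14} = 0, b_{15} = 4, b_{16} = 4, b_{17} = 16, b_{18} = 5, b_{19} = 7, b_{20} = 22, b_{21} = 20, b_{22} = 17, b_{23} = 8, b_{24} = 13.
Since (b_{23}, b_{24}) = (b_1, b_2) = (8, 13) (two consecutive terms determine the rest), the sequence is periodic with period 22.
The value 16 first appears (with n ≥ 3) at b_{17}.

17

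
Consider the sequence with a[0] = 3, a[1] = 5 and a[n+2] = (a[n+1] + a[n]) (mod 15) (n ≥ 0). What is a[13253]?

7

We have a[0] = 3; a[1] = 5; a[2] = 8; a[3] = 13; a[4] = 6; a[5] = 4; a[6] = 10; a[7] = 14; a[8] = 9; a[9] = 8; a[10] = 2; a[11] = 10; a[12] = 12; a[13] = 7; a[14] = 4; a[15] = 11; a[16] = 0; a[17] = 11; a[18] = 11; a[19] = 7; a[20] = 3; a[21] = 10; a[22] = 13; a[23] = 8; a[24] = 6; a[25] = 14; a[26] = 5; a[27] = 4; a[28] = 9; a[29] = 13; a[30] = 7; a[31] = 5; a[32] = 12; a[33] = 2; a[34] = 14; a[35] = 1; a[36] = 0; a[37] = 1; a[38] = 1; a[39] = 2; a[40] = 3; a[41] = 5.
The sequence repeats with period 40.
So a[13253] = a[0 + ((13253-0) mod 40)] = a[13] = 7.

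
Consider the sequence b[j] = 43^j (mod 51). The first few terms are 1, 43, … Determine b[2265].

43

b[0] = 1,  b[1] = 43,  b[2] = 13,  b[3] = 49,  b[4] = 16,  b[5] = 25,  b[6] = 4,  b[7] = 19,  b[8] = 1.
The sequence repeats with period 8.
So b[2265] = b[0 + ((2265-0) mod 8)] = b[1] = 43.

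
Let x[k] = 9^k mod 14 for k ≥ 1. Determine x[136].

9

Listing terms: x[1] = 9,  x[2] = 11,  x[3] = 1,  x[4] = 9.
The sequence repeats with period 3.
(136 - 1) mod 3 = 0, so x[136] = x[1] = 9.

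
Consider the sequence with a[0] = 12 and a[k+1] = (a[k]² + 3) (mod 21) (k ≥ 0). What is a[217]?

Computing terms: a[0] = 12,  a[1] = 0,  a[2] = 3,  a[3] = 12.
The sequence repeats with period 3.
(217 - 0) mod 3 = 1, so a[217] = a[1] = 0.

0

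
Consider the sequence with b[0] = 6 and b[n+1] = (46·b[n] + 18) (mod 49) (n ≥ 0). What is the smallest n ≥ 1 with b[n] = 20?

Computing terms: b[0] = 6, b[1] = 0, b[2] = 18, b[3] = 13, b[4] = 28, b[5] = 32, b[6] = 20, b[7] = 7, b[8] = 46, b[9] = 27, b[10] = 35, b[11] = 11, b[12] = 34, b[13] = 14, b[14] = 25, b[15] = 41, b[16] = 42, b[17] = 39, b[18] = 48, b[19] = 21, b[20] = 4, b[21] = 6.
Since b[21] = b[0] = 6, the sequence is periodic with period 21.
The value 20 first appears (with n ≥ 1) at b[6].

6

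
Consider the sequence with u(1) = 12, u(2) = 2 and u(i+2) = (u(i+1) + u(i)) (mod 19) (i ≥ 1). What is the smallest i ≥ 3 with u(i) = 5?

u(1) = 12, u(2) = 2, u(3) = 14, u(4) = 16, u(5) = 11, u(6) = 8, u(7) = 0, u(8) = 8, u(9) = 8, u(10) = 16, u(11) = 5, u(12) = 2, u(13) = 7, u(14) = 9, u(15) = 16, u(16) = 6, u(17) = 3, u(18) = 9, u(19) = 12, u(20) = 2.
Since (u(19), u(20)) = (u(1), u(2)) = (12, 2) (two consecutive terms determine the rest), the sequence is periodic with period 18.
The value 5 first appears (with i ≥ 3) at u(11).

11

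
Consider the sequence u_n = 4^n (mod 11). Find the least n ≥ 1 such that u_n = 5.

2

Listing terms: u_0 = 1, u_1 = 4, u_2 = 5, u_3 = 9, u_4 = 3, u_5 = 1.
The sequence repeats with period 5.
The value 5 first appears (with n ≥ 1) at u_2.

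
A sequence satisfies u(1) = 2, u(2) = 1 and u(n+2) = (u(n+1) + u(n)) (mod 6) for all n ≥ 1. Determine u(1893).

Listing terms: u(1) = 2, u(2) = 1, u(3) = 3, u(4) = 4, u(5) = 1, u(6) = 5, u(7) = 0, u(8) = 5, u(9) = 5, u(10) = 4, u(11) = 3, u(12) = 1, u(13) = 4, u(14) = 5, u(15) = 3, u(16) = 2, u(17) = 5, u(18) = 1, u(19) = 0, u(20) = 1, u(21) = 1, u(22) = 2, u(23) = 3, u(24) = 5, u(25) = 2, u(26) = 1.
The sequence repeats with period 24.
(1893 - 1) mod 24 = 20, so u(1893) = u(21) = 1.

1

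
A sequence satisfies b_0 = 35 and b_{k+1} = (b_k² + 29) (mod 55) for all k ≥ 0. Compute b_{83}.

49

Computing terms: b_0 = 35, b_1 = 44, b_2 = 40, b_3 = 34, b_4 = 30, b_5 = 49, b_6 = 10, b_7 = 19, b_8 = 5, b_9 = 54, b_{10} = 30.
Since b_{10} = b_4 = 30, the sequence is eventually periodic: after a pre-period of length 4 it cycles with period 6.
For k ≥ 4, b_k depends only on (k - 4) mod 6. (83 - 4) mod 6 = 1, so b_{83} = b_5 = 49.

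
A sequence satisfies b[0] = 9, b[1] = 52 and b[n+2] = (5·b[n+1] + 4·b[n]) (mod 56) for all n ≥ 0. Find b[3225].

We have b[0] = 9,  b[1] = 52,  b[2] = 16,  b[3] = 8,  b[4] = 48,  b[5] = 48,  b[6] = 40,  b[7] = 0,  b[8] = 48,  b[9] = 16,  b[10] = 48,  b[11] = 24,  b[12] = 32,  b[13] = 32,  b[14] = 8,  b[15] = 0,  b[16] = 32,  b[17] = 48,  b[18] = 32,  b[19] = 16,  b[20] = 40,  b[21] = 40,  b[22] = 24,  b[23] = 0,  b[24] = 40,  b[25] = 32,  b[26] = 40,  b[27] = 48,  b[28] = 8,  b[29] = 8,  b[30] = 16,  b[31] = 0,  b[32] = 8,  b[33] = 40,  b[34] = 8,  b[35] = 32,  b[36] = 24,  b[37] = 24,  b[38] = 48,  b[39] = 0,  b[40] = 24,  b[41] = 8,  b[42] = 24,  b[43] = 40,  b[44] = 16,  b[45] = 16,  b[46] = 32,  b[47] = 0,  b[48] = 16,  b[49] = 24,  b[50] = 16,  b[51] = 8.
Since (b[50], b[51]) = (b[2], b[3]) = (16, 8) (two consecutive terms determine the rest), the sequence is eventually periodic: after a pre-period of length 2 it cycles with period 48.
For n ≥ 2, b[n] depends only on (n - 2) mod 48. (3225 - 2) mod 48 = 7, so b[3225] = b[9] = 16.

16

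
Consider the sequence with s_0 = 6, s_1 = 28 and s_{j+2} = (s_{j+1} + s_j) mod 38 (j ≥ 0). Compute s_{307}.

Computing terms: s_0 = 6, s_1 = 28, s_2 = 34, s_3 = 24, s_4 = 20, s_5 = 6, s_6 = 26, s_7 = 32, s_8 = 20, s_9 = 14, s_{10} = 34, s_{11} = 10, s_{12} = 6, s_{13} = 16, s_{14} = 22, s_{15} = 0, s_{16} = 22, s_{17} = 22, s_{18} = 6, s_{19} = 28.
Since (s_{18}, s_{19}) = (s_0, s_1) = (6, 28) (two consecutive terms determine the rest), the sequence is periodic with period 18.
(307 - 0) mod 18 = 1, so s_{307} = s_1 = 28.

28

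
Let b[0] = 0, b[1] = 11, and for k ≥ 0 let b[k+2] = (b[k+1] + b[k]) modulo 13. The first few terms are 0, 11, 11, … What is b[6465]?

9

Computing terms: b[0] = 0, b[1] = 11, b[2] = 11, b[3] = 9, b[4] = 7, b[5] = 3, b[6] = 10, b[7] = 0, b[8] = 10, b[9] = 10, b[10] = 7, b[11] = 4, b[12] = 11, b[13] = 2, b[14] = 0, b[15] = 2, b[16] = 2, b[17] = 4, b[18] = 6, b[19] = 10, b[20] = 3, b[21] = 0, b[22] = 3, b[23] = 3, b[24] = 6, b[25] = 9, b[26] = 2, b[27] = 11, b[28] = 0, b[29] = 11.
The sequence repeats with period 28.
(6465 - 0) mod 28 = 25, so b[6465] = b[25] = 9.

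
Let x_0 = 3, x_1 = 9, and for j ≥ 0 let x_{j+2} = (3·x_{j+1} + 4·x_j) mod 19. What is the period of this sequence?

18

x_0 = 3, x_1 = 9, x_2 = 1, x_3 = 1, x_4 = 7, x_5 = 6, x_6 = 8, x_7 = 10, x_8 = 5, x_9 = 17, x_{10} = 14, x_{11} = 15, x_{12} = 6, x_{13} = 2, x_{14} = 11, x_{15} = 3, x_{16} = 15, x_{17} = 0, x_{18} = 3, x_{19} = 9.
The sequence repeats with period 18.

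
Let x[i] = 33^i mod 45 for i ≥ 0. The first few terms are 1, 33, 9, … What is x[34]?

Computing terms: x[0] = 1, x[1] = 33, x[2] = 9, x[3] = 27, x[4] = 36, x[5] = 18, x[6] = 9.
Since x[6] = x[2] = 9, the sequence is eventually periodic: after a pre-period of length 2 it cycles with period 4.
For i ≥ 2, x[i] depends only on (i - 2) mod 4. (34 - 2) mod 4 = 0, so x[34] = x[2] = 9.

9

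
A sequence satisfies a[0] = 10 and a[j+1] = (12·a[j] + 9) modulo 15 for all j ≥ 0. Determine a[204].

Computing terms: a[0] = 10, a[1] = 9, a[2] = 12, a[3] = 3, a[4] = 0, a[5] = 9.
Since a[5] = a[1] = 9, the sequence is eventually periodic: after a pre-period of length 1 it cycles with period 4.
For j ≥ 1, a[j] depends only on (j - 1) mod 4. (204 - 1) mod 4 = 3, so a[204] = a[4] = 0.

0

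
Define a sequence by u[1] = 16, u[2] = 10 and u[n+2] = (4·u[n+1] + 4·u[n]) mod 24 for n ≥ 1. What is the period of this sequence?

8

Listing terms: u[1] = 16, u[2] = 10, u[3] = 8, u[4] = 0, u[5] = 8, u[6] = 8, u[7] = 16, u[8] = 0, u[9] = 16, u[10] = 16, u[11] = 8, u[12] = 0.
Since (u[11], u[12]) = (u[3], u[4]) = (8, 0) (two consecutive terms determine the rest), the sequence is eventually periodic: after a pre-period of length 2 it cycles with period 8.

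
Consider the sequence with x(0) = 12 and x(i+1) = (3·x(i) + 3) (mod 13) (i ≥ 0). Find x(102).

12

x(0) = 12, x(1) = 0, x(2) = 3, x(3) = 12.
Since x(3) = x(0) = 12, the sequence is periodic with period 3.
(102 - 0) mod 3 = 0, so x(102) = x(0) = 12.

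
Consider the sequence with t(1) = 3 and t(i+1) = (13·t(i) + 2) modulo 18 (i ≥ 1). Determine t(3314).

5

t(1) = 3; t(2) = 5; t(3) = 13; t(4) = 9; t(5) = 11; t(6) = 1; t(7) = 15; t(8) = 17; t(9) = 7; t(10) = 3.
The sequence repeats with period 9.
(3314 - 1) mod 9 = 1, so t(3314) = t(2) = 5.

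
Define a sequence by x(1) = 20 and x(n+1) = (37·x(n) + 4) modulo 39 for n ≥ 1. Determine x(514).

We have x(1) = 20,  x(2) = 3,  x(3) = 37,  x(4) = 8,  x(5) = 27,  x(6) = 28,  x(7) = 26,  x(8) = 30,  x(9) = 22,  x(10) = 38,  x(11) = 6,  x(12) = 31,  x(13) = 20.
Since x(13) = x(1) = 20, the sequence is periodic with period 12.
(514 - 1) mod 12 = 9, so x(514) = x(10) = 38.

38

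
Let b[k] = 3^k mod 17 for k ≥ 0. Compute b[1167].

6

Listing terms: b[0] = 1; b[1] = 3; b[2] = 9; b[3] = 10; b[4] = 13; b[5] = 5; b[6] = 15; b[7] = 11; b[8] = 16; b[9] = 14; b[10] = 8; b[11] = 7; b[12] = 4; b[13] = 12; b[14] = 2; b[15] = 6; b[16] = 1.
Since b[16] = b[0] = 1, the sequence is periodic with period 16.
So b[1167] = b[0 + ((1167-0) mod 16)] = b[15] = 6.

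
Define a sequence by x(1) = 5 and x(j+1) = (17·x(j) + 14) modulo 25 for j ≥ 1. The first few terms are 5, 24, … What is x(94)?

4

We have x(1) = 5,  x(2) = 24,  x(3) = 22,  x(4) = 13,  x(5) = 10,  x(6) = 9,  x(7) = 17,  x(8) = 3,  x(9) = 15,  x(10) = 19,  x(11) = 12,  x(12) = 18,  x(13) = 20,  x(14) = 4,  x(15) = 7,  x(16) = 8,  x(17) = 0,  x(18) = 14,  x(19) = 2,  x(20) = 23,  x(21) = 5.
The sequence repeats with period 20.
So x(94) = x(1 + ((94-1) mod 20)) = x(14) = 4.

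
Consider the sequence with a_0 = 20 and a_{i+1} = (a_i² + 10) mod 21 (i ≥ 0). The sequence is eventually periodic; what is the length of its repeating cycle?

3

We have a_0 = 20,  a_1 = 11,  a_2 = 5,  a_3 = 14,  a_4 = 17,  a_5 = 5.
Since a_5 = a_2 = 5, the sequence is eventually periodic: after a pre-period of length 2 it cycles with period 3.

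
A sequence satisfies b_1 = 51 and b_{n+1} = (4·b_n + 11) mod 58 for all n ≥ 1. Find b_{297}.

1

b_1 = 51,  b_2 = 41,  b_3 = 1,  b_4 = 15,  b_5 = 13,  b_6 = 5,  b_7 = 31,  b_8 = 19,  b_9 = 29,  b_{10} = 11,  b_{11} = 55,  b_{12} = 57,  b_{13} = 7,  b_{14} = 39,  b_{15} = 51.
Since b_{15} = b_1 = 51, the sequence is periodic with period 14.
So b_{297} = b_{1 + ((297-1) mod 14)} = b_3 = 1.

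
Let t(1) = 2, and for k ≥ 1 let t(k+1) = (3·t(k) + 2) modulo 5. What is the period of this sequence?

Listing terms: t(1) = 2; t(2) = 3; t(3) = 1; t(4) = 0; t(5) = 2.
Since t(5) = t(1) = 2, the sequence is periodic with period 4.

4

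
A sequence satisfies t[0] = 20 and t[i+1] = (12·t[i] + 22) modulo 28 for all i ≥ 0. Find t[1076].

2

Computing terms: t[0] = 20,  t[1] = 10,  t[2] = 2,  t[3] = 18,  t[4] = 14,  t[5] = 22,  t[6] = 6,  t[7] = 10.
Since t[7] = t[1] = 10, the sequence is eventually periodic: after a pre-period of length 1 it cycles with period 6.
For i ≥ 1, t[i] depends only on (i - 1) mod 6. (1076 - 1) mod 6 = 1, so t[1076] = t[2] = 2.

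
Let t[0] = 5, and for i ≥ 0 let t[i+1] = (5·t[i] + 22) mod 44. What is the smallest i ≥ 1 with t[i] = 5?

We have t[0] = 5; t[1] = 3; t[2] = 37; t[3] = 31; t[4] = 1; t[5] = 27; t[6] = 25; t[7] = 15; t[8] = 9; t[9] = 23; t[10] = 5.
Since t[10] = t[0] = 5, the sequence is periodic with period 10.
The value 5 next appears (with i ≥ 1) at t[10].

10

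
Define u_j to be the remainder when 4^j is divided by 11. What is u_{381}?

4

Computing terms: u_1 = 4; u_2 = 5; u_3 = 9; u_4 = 3; u_5 = 1; u_6 = 4.
The sequence repeats with period 5.
(381 - 1) mod 5 = 0, so u_{381} = u_1 = 4.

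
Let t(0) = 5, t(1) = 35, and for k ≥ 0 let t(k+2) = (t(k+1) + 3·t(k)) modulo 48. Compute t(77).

Listing terms: t(0) = 5,  t(1) = 35,  t(2) = 2,  t(3) = 11,  t(4) = 17,  t(5) = 2,  t(6) = 5,  t(7) = 11,  t(8) = 26,  t(9) = 11,  t(10) = 41,  t(11) = 26,  t(12) = 5,  t(13) = 35.
The sequence repeats with period 12.
So t(77) = t(0 + ((77-0) mod 12)) = t(5) = 2.

2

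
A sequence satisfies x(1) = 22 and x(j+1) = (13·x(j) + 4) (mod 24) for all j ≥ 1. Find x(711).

6

Listing terms: x(1) = 22; x(2) = 2; x(3) = 6; x(4) = 10; x(5) = 14; x(6) = 18; x(7) = 22.
Since x(7) = x(1) = 22, the sequence is periodic with period 6.
(711 - 1) mod 6 = 2, so x(711) = x(3) = 6.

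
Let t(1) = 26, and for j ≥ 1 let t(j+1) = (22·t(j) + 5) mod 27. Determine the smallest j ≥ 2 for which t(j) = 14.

4

Listing terms: t(1) = 26; t(2) = 10; t(3) = 9; t(4) = 14; t(5) = 16; t(6) = 6; t(7) = 2; t(8) = 22; t(9) = 3; t(10) = 17; t(11) = 1; t(12) = 0; t(13) = 5; t(14) = 7; t(15) = 24; t(16) = 20; t(17) = 13; t(18) = 21; t(19) = 8; t(20) = 19; t(21) = 18; t(22) = 23; t(23) = 25; t(24) = 15; t(25) = 11; t(26) = 4; t(27) = 12; t(28) = 26.
The sequence repeats with period 27.
The value 14 first appears (with j ≥ 2) at t(4).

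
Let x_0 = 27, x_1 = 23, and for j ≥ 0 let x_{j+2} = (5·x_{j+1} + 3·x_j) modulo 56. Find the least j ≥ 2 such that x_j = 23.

7

x_0 = 27, x_1 = 23, x_2 = 28, x_3 = 41, x_4 = 9, x_5 = 0, x_6 = 27, x_7 = 23.
Since (x_6, x_7) = (x_0, x_1) = (27, 23) (two consecutive terms determine the rest), the sequence is periodic with period 6.
The value 23 next appears (with j ≥ 2) at x_7.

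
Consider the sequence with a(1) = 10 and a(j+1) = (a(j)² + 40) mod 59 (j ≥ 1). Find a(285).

a(1) = 10; a(2) = 22; a(3) = 52; a(4) = 30; a(5) = 55; a(6) = 56; a(7) = 49; a(8) = 22.
Since a(8) = a(2) = 22, the sequence is eventually periodic: after a pre-period of length 1 it cycles with period 6.
For j ≥ 2, a(j) depends only on (j - 2) mod 6. (285 - 2) mod 6 = 1, so a(285) = a(3) = 52.

52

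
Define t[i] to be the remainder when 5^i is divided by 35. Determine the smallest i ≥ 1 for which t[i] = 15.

6

We have t[0] = 1, t[1] = 5, t[2] = 25, t[3] = 20, t[4] = 30, t[5] = 10, t[6] = 15, t[7] = 5.
Since t[7] = t[1] = 5, the sequence is eventually periodic: after a pre-period of length 1 it cycles with period 6.
The value 15 first appears (with i ≥ 1) at t[6].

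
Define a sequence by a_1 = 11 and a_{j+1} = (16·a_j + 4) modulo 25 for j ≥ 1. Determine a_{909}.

We have a_1 = 11; a_2 = 5; a_3 = 9; a_4 = 23; a_5 = 22; a_6 = 6; a_7 = 0; a_8 = 4; a_9 = 18; a_{10} = 17; a_{11} = 1; a_{12} = 20; a_{13} = 24; a_{14} = 13; a_{15} = 12; a_{16} = 21; a_{17} = 15; a_{18} = 19; a_{19} = 8; a_{20} = 7; a_{21} = 16; a_{22} = 10; a_{23} = 14; a_{24} = 3; a_{25} = 2; a_{26} = 11.
Since a_{26} = a_1 = 11, the sequence is periodic with period 25.
So a_{909} = a_{1 + ((909-1) mod 25)} = a_9 = 18.

18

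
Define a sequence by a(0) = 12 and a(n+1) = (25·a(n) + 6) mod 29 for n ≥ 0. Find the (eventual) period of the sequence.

Computing terms: a(0) = 12; a(1) = 16; a(2) = 0; a(3) = 6; a(4) = 11; a(5) = 20; a(6) = 13; a(7) = 12.
Since a(7) = a(0) = 12, the sequence is periodic with period 7.

7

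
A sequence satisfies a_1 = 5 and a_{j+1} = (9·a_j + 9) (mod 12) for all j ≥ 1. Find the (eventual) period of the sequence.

4

Computing terms: a_1 = 5, a_2 = 6, a_3 = 3, a_4 = 0, a_5 = 9, a_6 = 6.
Since a_6 = a_2 = 6, the sequence is eventually periodic: after a pre-period of length 1 it cycles with period 4.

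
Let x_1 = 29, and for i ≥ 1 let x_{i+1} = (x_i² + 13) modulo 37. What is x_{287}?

We have x_1 = 29,  x_2 = 3,  x_3 = 22,  x_4 = 16,  x_5 = 10,  x_6 = 2,  x_7 = 17,  x_8 = 6,  x_9 = 12,  x_{10} = 9,  x_{11} = 20,  x_{12} = 6.
Since x_{12} = x_8 = 6, the sequence is eventually periodic: after a pre-period of length 7 it cycles with period 4.
For i ≥ 8, x_i depends only on (i - 8) mod 4. (287 - 8) mod 4 = 3, so x_{287} = x_{11} = 20.

20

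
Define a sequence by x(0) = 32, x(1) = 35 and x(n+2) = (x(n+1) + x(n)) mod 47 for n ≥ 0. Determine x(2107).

We have x(0) = 32,  x(1) = 35,  x(2) = 20,  x(3) = 8,  x(4) = 28,  x(5) = 36,  x(6) = 17,  x(7) = 6,  x(8) = 23,  x(9) = 29,  x(10) = 5,  x(11) = 34,  x(12) = 39,  x(13) = 26,  x(14) = 18,  x(15) = 44,  x(16) = 15,  x(17) = 12,  x(18) = 27,  x(19) = 39,  x(20) = 19,  x(21) = 11,  x(22) = 30,  x(23) = 41,  x(24) = 24,  x(25) = 18,  x(26) = 42,  x(27) = 13,  x(28) = 8,  x(29) = 21,  x(30) = 29,  x(31) = 3,  x(32) = 32,  x(33) = 35.
Since (x(32), x(33)) = (x(0), x(1)) = (32, 35) (two consecutive terms determine the rest), the sequence is periodic with period 32.
(2107 - 0) mod 32 = 27, so x(2107) = x(27) = 13.

13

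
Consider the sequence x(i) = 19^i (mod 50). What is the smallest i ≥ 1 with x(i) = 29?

9

x(0) = 1, x(1) = 19, x(2) = 11, x(3) = 9, x(4) = 21, x(5) = 49, x(6) = 31, x(7) = 39, x(8) = 41, x(9) = 29, x(10) = 1.
Since x(10) = x(0) = 1, the sequence is periodic with period 10.
The value 29 first appears (with i ≥ 1) at x(9).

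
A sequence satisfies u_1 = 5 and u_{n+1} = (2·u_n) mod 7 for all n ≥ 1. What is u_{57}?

Computing terms: u_1 = 5,  u_2 = 3,  u_3 = 6,  u_4 = 5.
The sequence repeats with period 3.
(57 - 1) mod 3 = 2, so u_{57} = u_3 = 6.

6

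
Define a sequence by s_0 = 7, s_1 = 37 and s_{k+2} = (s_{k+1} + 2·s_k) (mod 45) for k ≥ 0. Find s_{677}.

12

Listing terms: s_0 = 7, s_1 = 37, s_2 = 6, s_3 = 35, s_4 = 2, s_5 = 27, s_6 = 31, s_7 = 40, s_8 = 12, s_9 = 2, s_{10} = 26, s_{11} = 30, s_{12} = 37, s_{13} = 7, s_{14} = 36, s_{15} = 5, s_{16} = 32, s_{17} = 42, s_{18} = 16, s_{19} = 10, s_{20} = 42, s_{21} = 17, s_{22} = 11, s_{23} = 0, s_{24} = 22, s_{25} = 22, s_{26} = 21, s_{27} = 20, s_{28} = 17, s_{29} = 12, s_{30} = 1, s_{31} = 25, s_{32} = 27, s_{33} = 32, s_{34} = 41, s_{35} = 15, s_{36} = 7, s_{37} = 37.
Since (s_{36}, s_{37}) = (s_0, s_1) = (7, 37) (two consecutive terms determine the rest), the sequence is periodic with period 36.
(677 - 0) mod 36 = 29, so s_{677} = s_{29} = 12.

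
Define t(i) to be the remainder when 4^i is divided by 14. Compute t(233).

We have t(1) = 4; t(2) = 2; t(3) = 8; t(4) = 4.
The sequence repeats with period 3.
So t(233) = t(1 + ((233-1) mod 3)) = t(2) = 2.

2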